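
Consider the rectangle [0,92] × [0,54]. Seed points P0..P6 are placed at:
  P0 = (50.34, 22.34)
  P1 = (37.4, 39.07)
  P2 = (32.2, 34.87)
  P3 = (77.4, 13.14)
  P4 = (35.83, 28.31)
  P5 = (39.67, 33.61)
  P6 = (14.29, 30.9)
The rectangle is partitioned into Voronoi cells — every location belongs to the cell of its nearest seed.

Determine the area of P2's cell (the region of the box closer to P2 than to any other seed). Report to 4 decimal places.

1. box [0,92]×[0,54]: [(0, 0) (92, 0) (92, 54) (0, 54)]
2. ⊥bis P2·P0 via (41.27,28.605): [(0, 0) (21.5114, 0) (58.8113, 54) (0, 54)]  |A|=2168.7137
3. ⊥bis P2·P1 via (34.8,36.97): [(0, 0) (21.5114, 0) (41.402, 28.7961) (21.045, 54) (0, 54)]  |A|=1692.7845
4. ⊥bis P2·P3 via (54.8,24.005): [(0, 0) (21.5114, 0) (41.402, 28.7961) (21.045, 54) (0, 54)]  |A|=1692.7845
5. ⊥bis P2·P4 via (34.015,31.59): [(0, 12.7677) (37.5607, 33.552) (21.045, 54) (0, 54)]  |A|=989.521
6. ⊥bis P2·P5 via (35.935,34.24): [(0, 12.7677) (35.6397, 32.489) (36.1199, 35.3359) (21.045, 54) (0, 54)]  |A|=987.0417
7. ⊥bis P2·P6 via (23.245,32.885): [(24.6774, 26.423) (35.6397, 32.489) (36.1199, 35.3359) (21.045, 54) (18.5646, 54)]  |A|=222.3111
8. canonical 5-gon: [(24.6774, 26.423) (35.6397, 32.489) (36.1199, 35.3359) (21.045, 54) (18.5646, 54)]
9. shoelace: 222.3111

Area of P2's cell: 222.3111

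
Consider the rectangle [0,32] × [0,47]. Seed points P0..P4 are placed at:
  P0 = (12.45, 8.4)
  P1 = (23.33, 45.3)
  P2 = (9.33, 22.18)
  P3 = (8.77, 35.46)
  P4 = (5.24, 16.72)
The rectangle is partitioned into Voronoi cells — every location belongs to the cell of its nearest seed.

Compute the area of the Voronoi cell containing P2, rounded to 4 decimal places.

Area of P2's cell: 306.8224

1. box [0,32]×[0,47]: [(0, 0) (32, 0) (32, 47) (0, 47)]
2. ⊥bis P2·P0 via (10.89,15.29): [(0, 12.8243) (32, 20.0696) (32, 47) (0, 47)]  |A|=977.6966
3. ⊥bis P2·P1 via (16.33,33.74): [(0, 43.6284) (0, 12.8243) (32, 20.0696) (32, 24.2512)]  |A|=559.7711
4. ⊥bis P2·P3 via (9.05,28.82): [(23.4521, 29.4273) (0, 28.4384) (0, 12.8243) (32, 20.0696) (32, 24.2512)]  |A|=381.6521
5. ⊥bis P2·P4 via (7.285,19.45): [(23.4521, 29.4273) (0, 28.4384) (0, 24.9071) (12.3862, 15.6288) (32, 20.0696) (32, 24.2512)]  |A|=306.8224
6. canonical 6-gon: [(23.4521, 29.4273) (0, 28.4384) (0, 24.9071) (12.3862, 15.6288) (32, 20.0696) (32, 24.2512)]
7. shoelace: 306.8224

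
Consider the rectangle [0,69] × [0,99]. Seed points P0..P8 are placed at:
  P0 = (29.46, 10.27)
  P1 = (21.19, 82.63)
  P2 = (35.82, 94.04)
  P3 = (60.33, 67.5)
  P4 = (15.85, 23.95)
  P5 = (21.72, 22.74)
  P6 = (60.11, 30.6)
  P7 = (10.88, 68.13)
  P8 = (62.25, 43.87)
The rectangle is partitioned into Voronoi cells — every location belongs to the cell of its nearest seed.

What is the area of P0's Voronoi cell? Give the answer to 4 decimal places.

Area of P0's cell: 739.7049

1. box [0,69]×[0,99]: [(0, 0) (69, 0) (69, 99) (0, 99)]
2. ⊥bis P0·P1 via (25.325,46.45): [(0, 43.5556) (0, 0) (69, 0) (69, 51.4416)]  |A|=3277.4039
3. ⊥bis P0·P2 via (32.64,52.155): [(58.2376, 50.2116) (0, 43.5556) (0, 0) (69, 0) (69, 49.3945)]  |A|=3266.3879
4. ⊥bis P0·P3 via (44.895,38.885): [(29.9007, 46.973) (0, 43.5556) (0, 0) (69, 0) (69, 25.8827)]  |A|=2777.7366
5. ⊥bis P0·P4 via (22.655,17.11): [(44.6661, 39.0085) (5.457, 0) (69, 0) (69, 25.8827)]  |A|=1554.2712
6. ⊥bis P0·P5 via (25.59,16.505): [(53.8577, 34.0505) (16.1698, 10.658) (5.457, 0) (69, 0) (69, 25.8827)]  |A|=1353.3355
7. ⊥bis P0·P6 via (44.785,20.435): [(41.0336, 26.0907) (16.1698, 10.658) (5.457, 0) (58.3394, 0)]  |A|=739.7049
8. ⊥bis P0·P7 via (20.17,39.2): [(41.0336, 26.0907) (16.1698, 10.658) (5.457, 0) (58.3394, 0)]  |A|=739.7049
9. ⊥bis P0·P8 via (45.855,27.07): [(41.0336, 26.0907) (16.1698, 10.658) (5.457, 0) (58.3394, 0)]  |A|=739.7049
10. canonical 4-gon: [(41.0336, 26.0907) (16.1698, 10.658) (5.457, 0) (58.3394, 0)]
11. shoelace: 739.7049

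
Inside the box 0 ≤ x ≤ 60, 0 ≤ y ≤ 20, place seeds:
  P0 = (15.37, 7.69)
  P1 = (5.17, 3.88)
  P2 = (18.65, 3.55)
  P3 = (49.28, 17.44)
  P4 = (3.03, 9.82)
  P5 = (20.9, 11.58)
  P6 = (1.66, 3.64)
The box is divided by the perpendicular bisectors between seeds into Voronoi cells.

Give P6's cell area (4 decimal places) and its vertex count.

1. box [0,60]×[0,20]: [(0, 0) (60, 0) (60, 20) (0, 20)]
2. ⊥bis P6·P0 via (8.515,5.665): [(0, 0) (10.1885, 0) (4.2804, 20) (0, 20)]  |A|=144.6884
3. ⊥bis P6·P1 via (3.415,3.76): [(0, 0) (3.6721, 0) (2.3046, 20) (0, 20)]  |A|=59.7667
4. ⊥bis P6·P2 via (10.155,3.595): [(0, 0) (3.6721, 0) (2.3046, 20) (0, 20)]  |A|=59.7667
5. ⊥bis P6·P3 via (25.47,10.54): [(0, 0) (3.6721, 0) (2.3046, 20) (0, 20)]  |A|=59.7667
6. ⊥bis P6·P4 via (2.345,6.73): [(0, 7.2498) (0, 0) (3.6721, 0) (3.2253, 6.5349)]  |A|=23.6897
7. ⊥bis P6·P5 via (11.28,7.61): [(0, 7.2498) (0, 0) (3.6721, 0) (3.2253, 6.5349)]  |A|=23.6897
8. canonical 4-gon: [(0, 7.2498) (0, 0) (3.6721, 0) (3.2253, 6.5349)]
9. shoelace: 23.6897

Area of P6's cell: 23.6897 (4 vertices)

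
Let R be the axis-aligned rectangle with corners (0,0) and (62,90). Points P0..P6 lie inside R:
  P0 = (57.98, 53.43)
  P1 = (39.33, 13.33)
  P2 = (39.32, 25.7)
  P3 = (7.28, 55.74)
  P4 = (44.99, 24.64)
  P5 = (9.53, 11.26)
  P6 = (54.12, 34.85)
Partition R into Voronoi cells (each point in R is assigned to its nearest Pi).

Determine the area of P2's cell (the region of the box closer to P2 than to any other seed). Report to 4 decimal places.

1. box [0,62]×[0,90]: [(0, 0) (62, 0) (62, 90) (0, 90)]
2. ⊥bis P2·P0 via (48.65,39.565): [(0, 72.3024) (0, 0) (62, 0) (62, 30.5816)]  |A|=3189.4035
3. ⊥bis P2·P1 via (39.325,19.515): [(0, 72.3024) (0, 19.4832) (62, 19.5333) (62, 30.5816)]  |A|=1979.8908
4. ⊥bis P2·P3 via (23.3,40.72): [(32.4426, 50.4713) (3.3914, 19.486) (62, 19.5333) (62, 30.5816)]  |A|=1070.5928
5. ⊥bis P2·P4 via (42.155,25.17): [(45.2712, 41.8387) (32.4426, 50.4713) (3.3914, 19.486) (41.0981, 19.5164)]  |A|=744.9275
6. ⊥bis P2·P5 via (24.425,18.48): [(45.2712, 41.8387) (32.4426, 50.4713) (16.9353, 33.9315) (23.9293, 19.5026) (41.0981, 19.5164)]  |A|=596.6992
7. ⊥bis P2·P6 via (46.72,30.275): [(43.9477, 34.7592) (35.5099, 48.4072) (32.4426, 50.4713) (16.9353, 33.9315) (23.9293, 19.5026) (41.0981, 19.5164)]  |A|=557.7999
8. canonical 6-gon: [(43.9477, 34.7592) (35.5099, 48.4072) (32.4426, 50.4713) (16.9353, 33.9315) (23.9293, 19.5026) (41.0981, 19.5164)]
9. shoelace: 557.7999

Area of P2's cell: 557.7999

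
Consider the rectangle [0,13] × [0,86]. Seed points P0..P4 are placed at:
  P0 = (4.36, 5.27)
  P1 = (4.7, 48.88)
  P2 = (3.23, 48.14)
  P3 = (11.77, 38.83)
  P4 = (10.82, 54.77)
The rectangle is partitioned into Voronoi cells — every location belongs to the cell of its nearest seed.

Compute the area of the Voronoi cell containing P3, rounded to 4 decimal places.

1. box [0,13]×[0,86]: [(0, 0) (13, 0) (13, 86) (0, 86)]
2. ⊥bis P3·P0 via (8.065,22.05): [(0, 23.8307) (13, 20.9604) (13, 86) (0, 86)]  |A|=826.8579
3. ⊥bis P3·P1 via (8.235,43.855): [(0, 38.0618) (0, 23.8307) (13, 20.9604) (13, 47.2071)]  |A|=263.1058
4. ⊥bis P3·P2 via (7.5,43.485): [(6.8122, 42.8541) (0, 36.6053) (0, 23.8307) (13, 20.9604) (13, 47.2071)]  |A|=258.1448
5. ⊥bis P3·P4 via (11.295,46.8): [(12.5256, 46.8733) (6.8122, 42.8541) (0, 36.6053) (0, 23.8307) (13, 20.9604) (13, 46.9016)]  |A|=258.0723
6. canonical 6-gon: [(12.5256, 46.8733) (6.8122, 42.8541) (0, 36.6053) (0, 23.8307) (13, 20.9604) (13, 46.9016)]
7. shoelace: 258.0723

Area of P3's cell: 258.0723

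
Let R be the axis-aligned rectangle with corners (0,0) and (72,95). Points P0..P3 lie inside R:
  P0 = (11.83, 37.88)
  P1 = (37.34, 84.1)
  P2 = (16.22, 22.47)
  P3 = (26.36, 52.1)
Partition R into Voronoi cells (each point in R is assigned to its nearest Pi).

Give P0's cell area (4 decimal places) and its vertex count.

1. box [0,72]×[0,95]: [(0, 0) (72, 0) (72, 95) (0, 95)]
2. ⊥bis P0·P1 via (24.585,60.99): [(0, 74.5591) (0, 0) (72, 0) (72, 34.8204)]  |A|=3937.6634
3. ⊥bis P0·P2 via (14.025,30.175): [(57.8145, 42.6498) (0, 74.5591) (0, 26.1796)]  |A|=1398.5203
4. ⊥bis P0·P3 via (19.095,44.99): [(29.3275, 34.5344) (0, 64.5013) (0, 26.1796)]  |A|=561.9409
5. canonical 3-gon: [(29.3275, 34.5344) (0, 64.5013) (0, 26.1796)]
6. shoelace: 561.9409

Area of P0's cell: 561.9409 (3 vertices)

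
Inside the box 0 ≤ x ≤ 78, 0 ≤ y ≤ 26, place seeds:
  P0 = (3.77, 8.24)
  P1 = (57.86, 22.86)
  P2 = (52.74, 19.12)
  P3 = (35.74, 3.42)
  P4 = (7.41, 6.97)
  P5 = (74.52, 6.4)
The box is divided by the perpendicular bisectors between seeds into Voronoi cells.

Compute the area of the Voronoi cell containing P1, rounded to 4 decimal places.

1. box [0,78]×[0,26]: [(0, 0) (78, 0) (78, 26) (0, 26)]
2. ⊥bis P1·P0 via (30.815,15.55): [(35.018, 0) (78, 0) (78, 26) (27.9905, 26)]  |A|=1208.8898
3. ⊥bis P1·P2 via (55.3,20.99): [(70.6325, 0) (78, 0) (78, 26) (51.6404, 26)]  |A|=438.4524
4. ⊥bis P1·P3 via (46.8,13.14): [(70.6325, 0) (78, 0) (78, 26) (51.6404, 26)]  |A|=438.4524
5. ⊥bis P1·P4 via (32.635,14.915): [(70.6325, 0) (78, 0) (78, 26) (51.6404, 26)]  |A|=438.4524
6. ⊥bis P1·P5 via (66.19,14.63): [(62.6, 10.9964) (77.4235, 26) (51.6404, 26)]  |A|=193.4201
7. canonical 3-gon: [(62.6, 10.9964) (77.4235, 26) (51.6404, 26)]
8. shoelace: 193.4201

Area of P1's cell: 193.4201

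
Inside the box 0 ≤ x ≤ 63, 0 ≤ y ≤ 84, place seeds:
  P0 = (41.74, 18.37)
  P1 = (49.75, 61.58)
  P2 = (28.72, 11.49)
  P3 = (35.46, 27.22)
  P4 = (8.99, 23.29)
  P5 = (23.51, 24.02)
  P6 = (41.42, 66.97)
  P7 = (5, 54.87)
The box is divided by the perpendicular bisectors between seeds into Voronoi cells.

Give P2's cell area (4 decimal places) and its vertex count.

1. box [0,63]×[0,84]: [(0, 0) (63, 0) (63, 84) (0, 84)]
2. ⊥bis P2·P0 via (35.23,14.93): [(0, 81.6007) (0, 0) (43.1193, 0)]  |A|=1759.2822
3. ⊥bis P2·P1 via (39.235,36.535): [(19.4168, 44.8556) (0, 53.0076) (0, 0) (43.1193, 0)]  |A|=1481.6886
4. ⊥bis P2·P3 via (32.09,19.355): [(33.1264, 18.9109) (0, 33.1049) (0, 0) (43.1193, 0)]  |A|=956.0365
5. ⊥bis P2·P4 via (18.855,17.39): [(33.1264, 18.9109) (22.4903, 23.4683) (8.4545, 0) (43.1193, 0)]  |A|=484.5607
6. ⊥bis P2·P5 via (26.115,17.755): [(33.1264, 18.9109) (31.0425, 19.8038) (16.7426, 13.8579) (8.4545, 0) (43.1193, 0)]  |A|=432.9347
7. ⊥bis P2·P6 via (35.07,39.23): [(33.1264, 18.9109) (31.0425, 19.8038) (16.7426, 13.8579) (8.4545, 0) (43.1193, 0)]  |A|=432.9347
8. ⊥bis P2·P7 via (16.86,33.18): [(33.1264, 18.9109) (31.0425, 19.8038) (16.7426, 13.8579) (8.4545, 0) (43.1193, 0)]  |A|=432.9347
9. canonical 5-gon: [(33.1264, 18.9109) (31.0425, 19.8038) (16.7426, 13.8579) (8.4545, 0) (43.1193, 0)]
10. shoelace: 432.9347

Area of P2's cell: 432.9347 (5 vertices)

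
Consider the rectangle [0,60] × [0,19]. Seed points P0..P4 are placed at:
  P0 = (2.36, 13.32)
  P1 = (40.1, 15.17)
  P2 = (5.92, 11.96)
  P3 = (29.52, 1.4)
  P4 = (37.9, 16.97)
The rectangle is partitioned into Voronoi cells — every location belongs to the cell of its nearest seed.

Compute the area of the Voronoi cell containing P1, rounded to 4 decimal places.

1. box [0,60]×[0,19]: [(0, 0) (60, 0) (60, 19) (0, 19)]
2. ⊥bis P1·P0 via (21.23,14.245): [(21.9283, 0) (60, 0) (60, 19) (20.9969, 19)]  |A|=732.2106
3. ⊥bis P1·P2 via (23.01,13.565): [(24.284, 0) (60, 0) (60, 19) (22.4996, 19)]  |A|=695.5565
4. ⊥bis P1·P3 via (34.81,8.285): [(22.6267, 17.6458) (45.593, 0) (60, 0) (60, 19) (22.4996, 19)]  |A|=507.5482
5. ⊥bis P1·P4 via (39,16.07): [(33.4717, 9.3132) (45.593, 0) (60, 0) (60, 19) (41.3973, 19)]  |A|=409.2064
6. canonical 5-gon: [(33.4717, 9.3132) (45.593, 0) (60, 0) (60, 19) (41.3973, 19)]
7. shoelace: 409.2064

Area of P1's cell: 409.2064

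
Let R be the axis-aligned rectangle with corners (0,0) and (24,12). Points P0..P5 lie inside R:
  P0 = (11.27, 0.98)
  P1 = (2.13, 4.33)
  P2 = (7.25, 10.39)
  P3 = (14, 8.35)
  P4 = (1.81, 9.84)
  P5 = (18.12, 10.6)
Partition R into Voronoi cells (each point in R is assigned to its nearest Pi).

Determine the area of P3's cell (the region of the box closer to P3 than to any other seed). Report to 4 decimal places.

Area of P3's cell: 53.2838

1. box [0,24]×[0,12]: [(0, 0) (24, 0) (24, 12) (0, 12)]
2. ⊥bis P3·P0 via (12.635,4.665): [(0, 9.3453) (24, 0.4552) (24, 12) (0, 12)]  |A|=170.3948
3. ⊥bis P3·P1 via (8.065,6.34): [(8.0581, 6.3604) (24, 0.4552) (24, 12) (6.1481, 12)]  |A|=142.3622
4. ⊥bis P3·P2 via (10.625,9.37): [(9.5486, 5.8083) (24, 0.4552) (24, 12) (11.4198, 12)]  |A|=122.3661
5. ⊥bis P3·P4 via (7.905,9.095): [(9.5486, 5.8083) (24, 0.4552) (24, 12) (11.4198, 12)]  |A|=122.3661
6. ⊥bis P3·P5 via (16.06,9.475): [(9.5486, 5.8083) (20.2215, 1.8548) (14.6811, 12) (11.4198, 12)]  |A|=53.2838
7. canonical 4-gon: [(9.5486, 5.8083) (20.2215, 1.8548) (14.6811, 12) (11.4198, 12)]
8. shoelace: 53.2838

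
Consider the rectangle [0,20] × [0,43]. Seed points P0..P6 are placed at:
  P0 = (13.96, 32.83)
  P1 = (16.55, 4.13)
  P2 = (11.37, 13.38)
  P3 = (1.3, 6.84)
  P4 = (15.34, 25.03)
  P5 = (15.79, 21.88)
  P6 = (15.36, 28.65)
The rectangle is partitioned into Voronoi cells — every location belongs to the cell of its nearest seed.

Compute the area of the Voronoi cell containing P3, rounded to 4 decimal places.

1. box [0,20]×[0,43]: [(0, 0) (20, 0) (20, 43) (0, 43)]
2. ⊥bis P3·P0 via (7.63,19.835): [(0, 23.5517) (0, 0) (20, 0) (20, 13.8094)]  |A|=373.611
3. ⊥bis P3·P1 via (8.925,5.485): [(11.1687, 18.1112) (0, 23.5517) (0, 0) (7.9503, 0)]  |A|=203.516
4. ⊥bis P3·P2 via (6.335,10.11): [(9.0139, 5.9852) (0, 19.8644) (0, 0) (7.9503, 0)]  |A|=113.3194
5. ⊥bis P3·P4 via (8.32,15.935): [(9.0139, 5.9852) (0, 19.8644) (0, 0) (7.9503, 0)]  |A|=113.3194
6. ⊥bis P3·P5 via (8.545,14.36): [(9.0139, 5.9852) (0, 19.8644) (0, 0) (7.9503, 0)]  |A|=113.3194
7. ⊥bis P3·P6 via (8.33,17.745): [(9.0139, 5.9852) (0, 19.8644) (0, 0) (7.9503, 0)]  |A|=113.3194
8. canonical 4-gon: [(9.0139, 5.9852) (0, 19.8644) (0, 0) (7.9503, 0)]
9. shoelace: 113.3194

Area of P3's cell: 113.3194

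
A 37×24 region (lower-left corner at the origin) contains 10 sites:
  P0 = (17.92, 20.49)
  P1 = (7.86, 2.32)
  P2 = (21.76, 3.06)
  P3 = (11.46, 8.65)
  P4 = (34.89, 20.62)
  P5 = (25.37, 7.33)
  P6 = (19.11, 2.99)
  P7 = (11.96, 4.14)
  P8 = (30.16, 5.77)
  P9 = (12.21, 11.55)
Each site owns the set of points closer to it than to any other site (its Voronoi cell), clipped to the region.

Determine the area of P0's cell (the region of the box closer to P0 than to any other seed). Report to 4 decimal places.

1. box [0,37]×[0,24]: [(0, 0) (37, 0) (37, 24) (0, 24)]
2. ⊥bis P0·P1 via (12.89,11.405): [(0, 18.5417) (33.4893, 0) (37, 0) (37, 24) (0, 24)]  |A|=577.5262
3. ⊥bis P0·P2 via (19.84,11.775): [(0, 18.5417) (14.3903, 10.5744) (37, 15.5555) (37, 24) (0, 24)]  |A|=383.1113
4. ⊥bis P0·P3 via (14.69,14.57): [(0, 22.585) (19.8206, 11.7707) (37, 15.5555) (37, 24) (0, 24)]  |A|=312.8006
5. ⊥bis P0·P4 via (26.405,20.555): [(0, 22.585) (19.8206, 11.7707) (26.4611, 13.2337) (26.3786, 24) (0, 24)]  |A|=211.1262
6. ⊥bis P0·P5 via (21.645,13.91): [(0, 22.585) (18.8253, 12.3137) (26.4351, 16.6217) (26.3786, 24) (0, 24)]  |A|=195.648
7. ⊥bis P0·P6 via (18.515,11.74): [(0, 22.585) (18.8253, 12.3137) (26.4351, 16.6217) (26.3786, 24) (0, 24)]  |A|=195.648
8. ⊥bis P0·P7 via (14.94,12.315): [(0, 22.585) (18.8253, 12.3137) (26.4351, 16.6217) (26.3786, 24) (0, 24)]  |A|=195.648
9. ⊥bis P0·P8 via (24.04,13.13): [(0, 22.585) (18.8253, 12.3137) (26.4351, 16.6217) (26.3786, 24) (0, 24)]  |A|=195.648
10. ⊥bis P0·P9 via (15.065,16.02): [(19.9081, 12.9267) (26.4351, 16.6217) (26.3786, 24) (2.5709, 24)]  |A|=155.9983
11. canonical 4-gon: [(19.9081, 12.9267) (26.4351, 16.6217) (26.3786, 24) (2.5709, 24)]
12. shoelace: 155.9983

Area of P0's cell: 155.9983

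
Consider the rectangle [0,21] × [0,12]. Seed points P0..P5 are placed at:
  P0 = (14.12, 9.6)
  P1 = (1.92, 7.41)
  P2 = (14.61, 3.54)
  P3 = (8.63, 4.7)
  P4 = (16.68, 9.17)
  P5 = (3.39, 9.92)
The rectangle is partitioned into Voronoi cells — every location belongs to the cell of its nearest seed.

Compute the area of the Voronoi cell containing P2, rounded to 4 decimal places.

1. box [0,21]×[0,12]: [(0, 0) (21, 0) (21, 12) (0, 12)]
2. ⊥bis P2·P0 via (14.365,6.57): [(0, 5.4085) (0, 0) (21, 0) (21, 7.1065)]  |A|=131.4072
3. ⊥bis P2·P1 via (8.265,5.475): [(8.4532, 6.092) (6.5953, 0) (21, 0) (21, 7.1065)]  |A|=88.4585
4. ⊥bis P2·P3 via (11.62,4.12): [(12.0591, 6.3835) (10.8208, 0) (21, 0) (21, 7.1065)]  |A|=64.259
5. ⊥bis P2·P4 via (15.645,6.355): [(14.9349, 6.6161) (12.0591, 6.3835) (10.8208, 0) (21, 0) (21, 4.3861)]  |A|=56.0093
6. ⊥bis P2·P5 via (9,6.73): [(14.9349, 6.6161) (12.0591, 6.3835) (10.8208, 0) (21, 0) (21, 4.3861)]  |A|=56.0093
7. canonical 5-gon: [(14.9349, 6.6161) (12.0591, 6.3835) (10.8208, 0) (21, 0) (21, 4.3861)]
8. shoelace: 56.0093

Area of P2's cell: 56.0093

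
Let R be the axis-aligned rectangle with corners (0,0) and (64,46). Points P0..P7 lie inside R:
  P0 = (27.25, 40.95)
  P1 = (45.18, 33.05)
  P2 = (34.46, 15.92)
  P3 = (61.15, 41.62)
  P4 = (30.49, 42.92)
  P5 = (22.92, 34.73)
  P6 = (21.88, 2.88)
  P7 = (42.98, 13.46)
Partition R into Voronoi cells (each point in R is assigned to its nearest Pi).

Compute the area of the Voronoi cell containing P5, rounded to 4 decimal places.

1. box [0,64]×[0,46]: [(0, 0) (64, 0) (64, 46) (0, 46)]
2. ⊥bis P5·P0 via (25.085,37.84): [(0, 0) (64, 0) (64, 10.7497) (13.3632, 46) (0, 46)]  |A|=2051.5184
3. ⊥bis P5·P1 via (34.05,33.89): [(0, 0) (31.4923, 0) (33.8857, 31.7134) (13.3632, 46) (0, 46)]  |A|=1374.1933
4. ⊥bis P5·P2 via (28.69,25.325): [(0, 7.7236) (33.6324, 28.3572) (33.8857, 31.7134) (13.3632, 46) (0, 46)]  |A|=797.7956
5. ⊥bis P5·P3 via (42.035,38.175): [(0, 7.7236) (33.6324, 28.3572) (33.8857, 31.7134) (13.3632, 46) (0, 46)]  |A|=797.7956
6. ⊥bis P5·P4 via (26.705,38.825): [(0, 7.7236) (33.6324, 28.3572) (33.8857, 31.7134) (13.3632, 46) (0, 46)]  |A|=797.7956
7. ⊥bis P5·P6 via (22.4,18.805): [(0, 19.5364) (18.2817, 18.9395) (33.6324, 28.3572) (33.8857, 31.7134) (13.3632, 46) (0, 46)]  |A|=689.8162
8. ⊥bis P5·P7 via (32.95,24.095): [(0, 19.5364) (18.2817, 18.9395) (33.6324, 28.3572) (33.8857, 31.7134) (13.3632, 46) (0, 46)]  |A|=689.8162
9. canonical 6-gon: [(0, 19.5364) (18.2817, 18.9395) (33.6324, 28.3572) (33.8857, 31.7134) (13.3632, 46) (0, 46)]
10. shoelace: 689.8162

Area of P5's cell: 689.8162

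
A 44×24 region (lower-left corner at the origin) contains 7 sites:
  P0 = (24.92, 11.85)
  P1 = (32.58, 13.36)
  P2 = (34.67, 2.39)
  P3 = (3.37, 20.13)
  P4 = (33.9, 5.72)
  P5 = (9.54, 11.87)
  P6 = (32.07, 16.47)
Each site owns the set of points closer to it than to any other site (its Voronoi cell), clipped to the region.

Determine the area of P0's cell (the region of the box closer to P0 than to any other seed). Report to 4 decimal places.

1. box [0,44]×[0,24]: [(0, 0) (44, 0) (44, 24) (0, 24)]
2. ⊥bis P0·P1 via (28.75,12.605): [(0, 0) (31.2348, 0) (26.5037, 24) (0, 24)]  |A|=692.8623
3. ⊥bis P0·P2 via (29.795,7.12): [(0, 0) (22.8868, 0) (29.8251, 7.151) (26.5037, 24) (0, 24)]  |A|=663.0137
4. ⊥bis P0·P3 via (14.145,15.99): [(8.0013, 0) (22.8868, 0) (29.8251, 7.151) (26.5037, 24) (17.2226, 24)]  |A|=360.3269
5. ⊥bis P0·P4 via (29.41,8.785): [(8.0013, 0) (22.8868, 0) (24.6623, 1.8299) (29.4822, 8.8907) (26.5037, 24) (17.2226, 24)]  |A|=354.9236
6. ⊥bis P0·P5 via (17.23,11.86): [(17.2146, 0) (22.8868, 0) (24.6623, 1.8299) (29.4822, 8.8907) (26.5037, 24) (17.2458, 24)]  |A|=244.086
7. ⊥bis P0·P6 via (28.495,14.16): [(17.2146, 0) (22.8868, 0) (24.6623, 1.8299) (29.4822, 8.8907) (28.4208, 14.2748) (22.1368, 24) (17.2458, 24)]  |A|=222.8516
8. canonical 7-gon: [(17.2146, 0) (22.8868, 0) (24.6623, 1.8299) (29.4822, 8.8907) (28.4208, 14.2748) (22.1368, 24) (17.2458, 24)]
9. shoelace: 222.8516

Area of P0's cell: 222.8516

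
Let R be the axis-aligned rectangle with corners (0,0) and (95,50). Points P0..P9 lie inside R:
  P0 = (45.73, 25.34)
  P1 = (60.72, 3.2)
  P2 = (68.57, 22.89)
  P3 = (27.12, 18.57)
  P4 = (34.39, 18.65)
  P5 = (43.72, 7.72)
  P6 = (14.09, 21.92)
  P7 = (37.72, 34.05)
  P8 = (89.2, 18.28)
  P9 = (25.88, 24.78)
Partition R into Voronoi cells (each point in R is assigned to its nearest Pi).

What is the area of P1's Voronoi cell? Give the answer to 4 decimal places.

Area of P1's cell: 319.8624

1. box [0,95]×[0,50]: [(0, 0) (95, 0) (95, 50) (0, 50)]
2. ⊥bis P1·P0 via (53.225,14.27): [(32.1484, 0) (95, 0) (95, 42.554)]  |A|=1337.2922
3. ⊥bis P1·P2 via (64.645,13.045): [(56.3186, 16.3646) (32.1484, 0) (95, 0) (95, 0.9431)]  |A|=532.5089
4. ⊥bis P1·P3 via (43.92,10.885): [(56.3186, 16.3646) (41.9883, 6.6621) (38.9408, 0) (95, 0) (95, 0.9431)]  |A|=509.8832
5. ⊥bis P1·P4 via (47.555,10.925): [(56.3186, 16.3646) (47.0742, 10.1055) (41.1444, 0) (95, 0) (95, 0.9431)]  |A|=487.0543
6. ⊥bis P1·P5 via (52.22,5.46): [(56.3186, 16.3646) (54.856, 15.3743) (50.7683, 0) (95, 0) (95, 0.9431)]  |A|=389.3752
7. ⊥bis P1·P6 via (37.405,12.56): [(56.3186, 16.3646) (54.856, 15.3743) (50.7683, 0) (95, 0) (95, 0.9431)]  |A|=389.3752
8. ⊥bis P1·P7 via (49.22,18.625): [(56.3186, 16.3646) (54.856, 15.3743) (50.7683, 0) (95, 0) (95, 0.9431)]  |A|=389.3752
9. ⊥bis P1·P8 via (74.96,10.74): [(76.1731, 8.449) (56.3186, 16.3646) (54.856, 15.3743) (50.7683, 0) (80.6468, 0)]  |A|=319.8624
10. ⊥bis P1·P9 via (43.3,13.99): [(76.1731, 8.449) (56.3186, 16.3646) (54.856, 15.3743) (50.7683, 0) (80.6468, 0)]  |A|=319.8624
11. canonical 5-gon: [(76.1731, 8.449) (56.3186, 16.3646) (54.856, 15.3743) (50.7683, 0) (80.6468, 0)]
12. shoelace: 319.8624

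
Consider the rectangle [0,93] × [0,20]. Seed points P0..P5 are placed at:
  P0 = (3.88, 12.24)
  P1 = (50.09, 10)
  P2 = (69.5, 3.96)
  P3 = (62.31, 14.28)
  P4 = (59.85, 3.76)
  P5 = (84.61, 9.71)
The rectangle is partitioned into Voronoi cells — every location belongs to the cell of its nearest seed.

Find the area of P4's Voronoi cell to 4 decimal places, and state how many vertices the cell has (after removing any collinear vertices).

1. box [0,93]×[0,20]: [(0, 0) (93, 0) (93, 20) (0, 20)]
2. ⊥bis P4·P0 via (31.865,8): [(30.6529, 0) (93, 0) (93, 20) (33.6831, 20)]  |A|=1216.6396
3. ⊥bis P4·P1 via (54.97,6.88): [(50.5713, 0) (93, 0) (93, 20) (63.3582, 20)]  |A|=720.7049
4. ⊥bis P4·P2 via (64.675,3.86): [(50.5713, 0) (64.755, 0) (64.3405, 20) (63.3582, 20)]  |A|=151.6598
5. ⊥bis P4·P3 via (61.08,9.02): [(56.9549, 9.9846) (50.5713, 0) (64.755, 0) (64.585, 8.2004)]  |A|=101.9427
6. ⊥bis P4·P5 via (72.23,6.735): [(56.9549, 9.9846) (50.5713, 0) (64.755, 0) (64.585, 8.2004)]  |A|=101.9427
7. canonical 4-gon: [(56.9549, 9.9846) (50.5713, 0) (64.755, 0) (64.585, 8.2004)]
8. shoelace: 101.9427

Area of P4's cell: 101.9427 (4 vertices)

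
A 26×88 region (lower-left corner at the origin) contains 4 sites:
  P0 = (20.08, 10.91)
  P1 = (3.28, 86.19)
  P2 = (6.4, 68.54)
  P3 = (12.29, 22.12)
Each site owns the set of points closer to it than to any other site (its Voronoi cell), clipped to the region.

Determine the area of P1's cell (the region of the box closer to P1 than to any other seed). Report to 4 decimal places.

1. box [0,26]×[0,88]: [(0, 0) (26, 0) (26, 88) (0, 88)]
2. ⊥bis P1·P0 via (11.68,48.55): [(0, 45.9434) (26, 51.7457) (26, 88) (0, 88)]  |A|=1018.0409
3. ⊥bis P1·P2 via (4.84,77.365): [(0, 76.5094) (26, 81.1055) (26, 88) (0, 88)]  |A|=239.0064
4. ⊥bis P1·P3 via (7.785,54.155): [(0, 76.5094) (26, 81.1055) (26, 88) (0, 88)]  |A|=239.0064
5. canonical 4-gon: [(0, 76.5094) (26, 81.1055) (26, 88) (0, 88)]
6. shoelace: 239.0064

Area of P1's cell: 239.0064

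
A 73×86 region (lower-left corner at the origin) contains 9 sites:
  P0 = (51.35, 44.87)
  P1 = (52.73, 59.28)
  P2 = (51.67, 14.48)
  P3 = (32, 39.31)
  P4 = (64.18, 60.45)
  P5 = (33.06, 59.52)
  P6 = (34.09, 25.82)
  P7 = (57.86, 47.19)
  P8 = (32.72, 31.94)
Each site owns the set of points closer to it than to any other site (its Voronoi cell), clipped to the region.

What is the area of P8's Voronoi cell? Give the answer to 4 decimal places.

1. box [0,73]×[0,86]: [(0, 0) (73, 0) (73, 86) (0, 86)]
2. ⊥bis P8·P0 via (42.035,38.405): [(0, 0) (68.6897, 0) (9.0021, 86) (0, 86)]  |A|=3340.7455
3. ⊥bis P8·P1 via (42.725,45.61): [(0, 76.8802) (0, 0) (68.6897, 0) (31.1596, 54.0746)]  |A|=3054.9635
4. ⊥bis P8·P2 via (42.195,23.21): [(0, 76.8802) (0, 0) (20.81, 0) (48.1188, 29.6393) (31.1596, 54.0746)]  |A|=2345.403
5. ⊥bis P8·P3 via (32.36,35.625): [(0, 32.4636) (0, 0) (20.81, 0) (48.1188, 29.6393) (43.2276, 36.6867)]  |A|=1252.1003
6. ⊥bis P8·P4 via (48.45,46.195): [(0, 32.4636) (0, 0) (20.81, 0) (48.1188, 29.6393) (43.2276, 36.6867)]  |A|=1252.1003
7. ⊥bis P8·P5 via (32.89,45.73): [(0, 32.4636) (0, 0) (20.81, 0) (48.1188, 29.6393) (43.2276, 36.6867)]  |A|=1252.1003
8. ⊥bis P8·P6 via (33.405,28.88): [(0, 32.4636) (0, 21.4021) (46.5963, 31.8329) (43.2276, 36.6867)]  |A|=369.7346
9. ⊥bis P8·P7 via (45.29,39.565): [(0, 32.4636) (0, 21.4021) (46.5963, 31.8329) (43.2276, 36.6867)]  |A|=369.7346
10. canonical 4-gon: [(0, 32.4636) (0, 21.4021) (46.5963, 31.8329) (43.2276, 36.6867)]
11. shoelace: 369.7346

Area of P8's cell: 369.7346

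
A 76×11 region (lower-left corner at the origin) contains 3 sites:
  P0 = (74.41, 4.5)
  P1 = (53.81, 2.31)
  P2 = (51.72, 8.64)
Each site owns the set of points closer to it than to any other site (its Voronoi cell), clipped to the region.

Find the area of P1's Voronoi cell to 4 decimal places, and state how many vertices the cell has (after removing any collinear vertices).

Area of P1's cell: 127.6351 (3 vertices)

1. box [0,76]×[0,11]: [(0, 0) (76, 0) (76, 11) (0, 11)]
2. ⊥bis P1·P0 via (64.11,3.405): [(0, 0) (64.472, 0) (63.3026, 11) (0, 11)]  |A|=702.7601
3. ⊥bis P1·P2 via (52.765,5.475): [(36.1828, 0) (64.472, 0) (63.5127, 9.0236)]  |A|=127.6351
4. canonical 3-gon: [(36.1828, 0) (64.472, 0) (63.5127, 9.0236)]
5. shoelace: 127.6351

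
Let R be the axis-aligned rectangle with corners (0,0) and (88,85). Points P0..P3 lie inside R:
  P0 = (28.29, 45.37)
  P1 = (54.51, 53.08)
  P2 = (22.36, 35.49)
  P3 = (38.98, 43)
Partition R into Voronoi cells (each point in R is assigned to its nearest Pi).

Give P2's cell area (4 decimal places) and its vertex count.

Area of P2's cell: 1770.5919 (4 vertices)

1. box [0,88]×[0,85]: [(0, 0) (88, 0) (88, 85) (0, 85)]
2. ⊥bis P2·P0 via (25.325,40.43): [(0, 55.6301) (0, 0) (88, 0) (88, 2.8123)]  |A|=2571.4673
3. ⊥bis P2·P1 via (38.435,44.285): [(47.9855, 26.8291) (0, 55.6301) (0, 0) (62.6643, 0)]  |A|=2175.3342
4. ⊥bis P2·P3 via (30.67,39.245): [(31.9244, 36.4691) (0, 55.6301) (0, 0) (48.4035, 0)]  |A|=1770.5919
5. canonical 4-gon: [(31.9244, 36.4691) (0, 55.6301) (0, 0) (48.4035, 0)]
6. shoelace: 1770.5919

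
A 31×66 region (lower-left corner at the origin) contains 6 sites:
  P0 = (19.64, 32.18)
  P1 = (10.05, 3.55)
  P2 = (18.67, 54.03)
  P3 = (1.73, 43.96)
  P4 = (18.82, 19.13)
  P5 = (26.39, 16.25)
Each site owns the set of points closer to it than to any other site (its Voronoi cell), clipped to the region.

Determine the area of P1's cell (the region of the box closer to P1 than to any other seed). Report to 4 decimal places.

1. box [0,31]×[0,66]: [(0, 0) (31, 0) (31, 66) (0, 66)]
2. ⊥bis P1·P0 via (14.845,17.865): [(0, 22.8375) (0, 0) (31, 0) (31, 12.4537)]  |A|=547.0136
3. ⊥bis P1·P2 via (14.36,28.79): [(0, 22.8375) (0, 0) (31, 0) (31, 12.4537)]  |A|=547.0136
4. ⊥bis P1·P3 via (5.89,23.755): [(0.5458, 22.6547) (0, 22.5423) (0, 0) (31, 0) (31, 12.4537)]  |A|=546.933
5. ⊥bis P1·P4 via (14.435,11.34): [(0, 19.4655) (0, 0) (31, 0) (31, 2.0155)]  |A|=332.9558
6. ⊥bis P1·P5 via (18.22,9.9): [(19.1742, 8.6723) (0, 19.4655) (0, 0) (25.9146, 0)]  |A|=298.9872
7. canonical 4-gon: [(19.1742, 8.6723) (0, 19.4655) (0, 0) (25.9146, 0)]
8. shoelace: 298.9872

Area of P1's cell: 298.9872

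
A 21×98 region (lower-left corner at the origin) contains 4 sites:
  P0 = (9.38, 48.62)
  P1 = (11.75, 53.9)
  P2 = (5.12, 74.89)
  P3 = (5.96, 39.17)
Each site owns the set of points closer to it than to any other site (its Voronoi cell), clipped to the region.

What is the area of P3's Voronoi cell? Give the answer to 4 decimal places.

1. box [0,21]×[0,98]: [(0, 0) (21, 0) (21, 98) (0, 98)]
2. ⊥bis P3·P0 via (7.67,43.895): [(0, 46.6708) (0, 0) (21, 0) (21, 39.0708)]  |A|=900.287
3. ⊥bis P3·P1 via (8.855,46.535): [(0, 46.6708) (0, 0) (21, 0) (21, 39.0708)]  |A|=900.287
4. ⊥bis P3·P2 via (5.54,57.03): [(0, 46.6708) (0, 0) (21, 0) (21, 39.0708)]  |A|=900.287
5. canonical 4-gon: [(0, 46.6708) (0, 0) (21, 0) (21, 39.0708)]
6. shoelace: 900.287

Area of P3's cell: 900.2870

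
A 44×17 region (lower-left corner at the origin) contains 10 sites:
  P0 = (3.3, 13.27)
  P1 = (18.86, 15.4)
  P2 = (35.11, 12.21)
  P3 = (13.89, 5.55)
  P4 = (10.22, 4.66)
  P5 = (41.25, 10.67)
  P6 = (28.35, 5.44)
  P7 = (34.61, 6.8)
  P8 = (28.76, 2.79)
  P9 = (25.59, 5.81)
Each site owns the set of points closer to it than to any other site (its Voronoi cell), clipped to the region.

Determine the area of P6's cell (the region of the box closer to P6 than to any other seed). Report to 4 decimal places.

Area of P6's cell: 27.5696

1. box [0,44]×[0,17]: [(0, 0) (44, 0) (44, 17) (0, 17)]
2. ⊥bis P6·P0 via (15.825,9.355): [(12.9009, 0) (44, 0) (44, 17) (18.2146, 17)]  |A|=483.5183
3. ⊥bis P6·P1 via (23.605,10.42): [(12.9992, 0.3147) (12.9009, 0) (44, 0) (44, 17) (30.5109, 17)]  |A|=380.935
4. ⊥bis P6·P2 via (31.73,8.825): [(26.9453, 13.6027) (12.9992, 0.3147) (12.9009, 0) (40.5681, 0)]  |A|=189.7145
5. ⊥bis P6·P3 via (21.12,5.495): [(26.9453, 13.6027) (21.1396, 8.0709) (21.0782, 0) (40.5681, 0)]  |A|=155.8157
6. ⊥bis P6·P4 via (19.285,5.05): [(26.9453, 13.6027) (21.1396, 8.0709) (21.0782, 0) (40.5681, 0)]  |A|=155.8157
7. ⊥bis P6·P5 via (34.8,8.055): [(36.3637, 4.1982) (26.9453, 13.6027) (21.1396, 8.0709) (21.0782, 0) (38.0657, 0)]  |A|=150.5631
8. ⊥bis P6·P7 via (31.48,6.12): [(30.6603, 9.8931) (26.9453, 13.6027) (21.1396, 8.0709) (21.0782, 0) (32.8096, 0)]  |A|=117.4379
9. ⊥bis P6·P8 via (28.555,4.115): [(31.8063, 4.618) (30.6603, 9.8931) (26.9453, 13.6027) (21.1396, 8.0709) (21.1007, 2.9617)]  |A|=74.5152
10. ⊥bis P6·P9 via (26.97,5.625): [(26.7297, 3.8326) (31.8063, 4.618) (30.6603, 9.8931) (27.9103, 12.6391)]  |A|=27.5696
11. canonical 4-gon: [(26.7297, 3.8326) (31.8063, 4.618) (30.6603, 9.8931) (27.9103, 12.6391)]
12. shoelace: 27.5696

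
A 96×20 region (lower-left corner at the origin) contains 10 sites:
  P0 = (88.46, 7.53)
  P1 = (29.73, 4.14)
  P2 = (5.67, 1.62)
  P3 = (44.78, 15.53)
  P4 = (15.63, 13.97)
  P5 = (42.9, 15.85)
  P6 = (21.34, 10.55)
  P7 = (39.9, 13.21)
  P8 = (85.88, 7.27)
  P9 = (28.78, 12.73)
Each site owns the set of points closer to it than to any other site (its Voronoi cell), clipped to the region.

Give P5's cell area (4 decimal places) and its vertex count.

1. box [0,96]×[0,20]: [(0, 0) (96, 0) (96, 20) (0, 20)]
2. ⊥bis P5·P0 via (65.68,11.69): [(0, 0) (63.5452, 0) (67.1975, 20) (0, 20)]  |A|=1307.4276
3. ⊥bis P5·P1 via (36.315,9.995): [(45.202, 0) (63.5452, 0) (67.1975, 20) (27.4191, 20)]  |A|=581.2165
4. ⊥bis P5·P2 via (24.285,8.735): [(45.202, 0) (63.5452, 0) (67.1975, 20) (27.4191, 20)]  |A|=581.2165
5. ⊥bis P5·P3 via (43.84,15.69): [(41.8173, 3.8067) (44.5736, 20) (27.4191, 20)]  |A|=138.8941
6. ⊥bis P5·P4 via (29.265,14.91): [(29.0397, 18.1773) (41.8173, 3.8067) (44.5736, 20) (28.9141, 20)]  |A|=137.5317
7. ⊥bis P5·P6 via (32.12,13.2): [(31.6059, 15.2912) (41.8173, 3.8067) (44.5736, 20) (30.4484, 20)]  |A|=131.762
8. ⊥bis P5·P7 via (41.4,14.53): [(43.2791, 12.3947) (44.5736, 20) (36.5864, 20)]  |A|=30.3727
9. ⊥bis P5·P8 via (64.39,11.56): [(43.2791, 12.3947) (44.5736, 20) (36.5864, 20)]  |A|=30.3727
10. ⊥bis P5·P9 via (35.84,14.29): [(43.2791, 12.3947) (44.5736, 20) (36.5864, 20)]  |A|=30.3727
11. canonical 3-gon: [(43.2791, 12.3947) (44.5736, 20) (36.5864, 20)]
12. shoelace: 30.3727

Area of P5's cell: 30.3727 (3 vertices)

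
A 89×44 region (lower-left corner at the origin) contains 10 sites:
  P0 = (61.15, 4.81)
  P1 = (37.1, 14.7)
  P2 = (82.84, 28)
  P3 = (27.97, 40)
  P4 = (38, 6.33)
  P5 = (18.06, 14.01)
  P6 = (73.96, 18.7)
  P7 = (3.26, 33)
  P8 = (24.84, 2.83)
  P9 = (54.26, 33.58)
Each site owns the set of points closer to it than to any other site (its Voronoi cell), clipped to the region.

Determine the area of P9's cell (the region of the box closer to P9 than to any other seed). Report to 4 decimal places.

1. box [0,89]×[0,44]: [(0, 0) (89, 0) (89, 44) (0, 44)]
2. ⊥bis P9·P0 via (57.705,19.195): [(0, 5.3755) (89, 26.6897) (89, 44) (0, 44)]  |A|=2489.0992
3. ⊥bis P9·P1 via (45.68,24.14): [(52.4938, 17.947) (89, 26.6897) (89, 44) (23.8294, 44)]  |A|=1164.9127
4. ⊥bis P9·P2 via (68.55,30.79): [(52.4938, 17.947) (66.7071, 21.3509) (71.1291, 44) (23.8294, 44)]  |A|=769.5845
5. ⊥bis P9·P3 via (41.115,36.79): [(39.4162, 29.8332) (52.4938, 17.947) (66.7071, 21.3509) (71.1291, 44) (42.8757, 44)]  |A|=634.6719
6. ⊥bis P9·P4 via (46.13,19.955): [(39.4162, 29.8332) (52.4938, 17.947) (66.7071, 21.3509) (71.1291, 44) (42.8757, 44)]  |A|=634.6719
7. ⊥bis P9·P5 via (36.16,23.795): [(39.4162, 29.8332) (52.4938, 17.947) (66.7071, 21.3509) (71.1291, 44) (42.8757, 44)]  |A|=634.6719
8. ⊥bis P9·P6 via (64.11,26.14): [(39.4162, 29.8332) (52.4938, 17.947) (59.1202, 19.5339) (68.8734, 32.4464) (71.1291, 44) (42.8757, 44)]  |A|=594.5499
9. ⊥bis P9·P7 via (28.76,33.29): [(39.4162, 29.8332) (52.4938, 17.947) (59.1202, 19.5339) (68.8734, 32.4464) (71.1291, 44) (42.8757, 44)]  |A|=594.5499
10. ⊥bis P9·P8 via (39.55,18.205): [(39.4162, 29.8332) (52.4938, 17.947) (59.1202, 19.5339) (68.8734, 32.4464) (71.1291, 44) (42.8757, 44)]  |A|=594.5499
11. canonical 6-gon: [(39.4162, 29.8332) (52.4938, 17.947) (59.1202, 19.5339) (68.8734, 32.4464) (71.1291, 44) (42.8757, 44)]
12. shoelace: 594.5499

Area of P9's cell: 594.5499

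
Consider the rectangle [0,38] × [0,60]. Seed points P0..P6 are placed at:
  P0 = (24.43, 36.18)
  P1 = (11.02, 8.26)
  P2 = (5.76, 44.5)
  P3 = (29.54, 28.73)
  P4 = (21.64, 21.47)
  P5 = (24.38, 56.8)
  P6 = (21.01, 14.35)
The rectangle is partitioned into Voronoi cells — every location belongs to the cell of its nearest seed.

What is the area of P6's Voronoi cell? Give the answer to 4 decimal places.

1. box [0,38]×[0,60]: [(0, 0) (38, 0) (38, 60) (0, 60)]
2. ⊥bis P6·P0 via (22.72,25.265): [(0, 28.8244) (0, 0) (38, 0) (38, 22.8712)]  |A|=982.2162
3. ⊥bis P6·P1 via (16.015,11.305): [(5.8983, 27.9004) (22.9066, 0) (38, 0) (38, 22.8712)]  |A|=577.6567
4. ⊥bis P6·P2 via (13.385,29.425): [(9.3131, 27.3654) (6.9523, 26.1713) (22.9066, 0) (38, 0) (38, 22.8712)]  |A|=574.9865
5. ⊥bis P6·P3 via (25.275,21.54): [(17.6586, 26.0579) (9.3131, 27.3654) (6.9523, 26.1713) (22.9066, 0) (38, 0) (38, 13.9917)]  |A|=484.6764
6. ⊥bis P6·P4 via (21.325,17.91): [(33.1599, 16.8628) (11.4562, 18.7832) (22.9066, 0) (38, 0) (38, 13.9917)]  |A|=353.9568
7. ⊥bis P6·P5 via (22.695,35.575): [(33.1599, 16.8628) (11.4562, 18.7832) (22.9066, 0) (38, 0) (38, 13.9917)]  |A|=353.9568
8. canonical 5-gon: [(33.1599, 16.8628) (11.4562, 18.7832) (22.9066, 0) (38, 0) (38, 13.9917)]
9. shoelace: 353.9568

Area of P6's cell: 353.9568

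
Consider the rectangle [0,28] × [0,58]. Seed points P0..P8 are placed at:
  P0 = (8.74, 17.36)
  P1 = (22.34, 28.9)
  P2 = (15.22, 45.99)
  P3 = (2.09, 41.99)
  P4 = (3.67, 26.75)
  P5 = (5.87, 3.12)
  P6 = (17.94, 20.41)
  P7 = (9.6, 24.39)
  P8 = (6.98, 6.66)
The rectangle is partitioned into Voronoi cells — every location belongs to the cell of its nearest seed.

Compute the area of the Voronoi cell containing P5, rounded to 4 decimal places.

1. box [0,28]×[0,58]: [(0, 0) (28, 0) (28, 58) (0, 58)]
2. ⊥bis P5·P0 via (7.305,10.24): [(0, 11.7123) (0, 0) (28, 0) (28, 6.069)]  |A|=248.9384
3. ⊥bis P5·P1 via (14.105,16.01): [(0, 11.7123) (0, 0) (28, 0) (28, 6.069)]  |A|=248.9384
4. ⊥bis P5·P2 via (10.545,24.555): [(0, 11.7123) (0, 0) (28, 0) (28, 6.069)]  |A|=248.9384
5. ⊥bis P5·P3 via (3.98,22.555): [(0, 11.7123) (0, 0) (28, 0) (28, 6.069)]  |A|=248.9384
6. ⊥bis P5·P4 via (4.77,14.935): [(0, 11.7123) (0, 0) (28, 0) (28, 6.069)]  |A|=248.9384
7. ⊥bis P5·P6 via (11.905,11.765): [(16.8433, 8.3176) (0, 11.7123) (0, 0) (28, 0) (28, 0.5292)]  |A|=218.0355
8. ⊥bis P5·P7 via (7.735,13.755): [(16.8433, 8.3176) (0, 11.7123) (0, 0) (28, 0) (28, 0.5292)]  |A|=218.0355
9. ⊥bis P5·P8 via (6.425,4.89): [(0, 6.9046) (0, 0) (22.0201, 0)]  |A|=76.0203
10. canonical 3-gon: [(0, 6.9046) (0, 0) (22.0201, 0)]
11. shoelace: 76.0203

Area of P5's cell: 76.0203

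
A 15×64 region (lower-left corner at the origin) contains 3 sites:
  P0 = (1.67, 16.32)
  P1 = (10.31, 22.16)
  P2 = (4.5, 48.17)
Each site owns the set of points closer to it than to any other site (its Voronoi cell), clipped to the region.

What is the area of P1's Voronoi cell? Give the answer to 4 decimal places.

1. box [0,15]×[0,64]: [(0, 0) (15, 0) (15, 64) (0, 64)]
2. ⊥bis P1·P0 via (5.99,19.24): [(0, 28.1019) (15, 5.9101) (15, 64) (0, 64)]  |A|=704.9096
3. ⊥bis P1·P2 via (7.405,35.165): [(0, 33.5109) (0, 28.1019) (15, 5.9101) (15, 36.8615)]  |A|=272.7029
4. canonical 4-gon: [(0, 33.5109) (0, 28.1019) (15, 5.9101) (15, 36.8615)]
5. shoelace: 272.7029

Area of P1's cell: 272.7029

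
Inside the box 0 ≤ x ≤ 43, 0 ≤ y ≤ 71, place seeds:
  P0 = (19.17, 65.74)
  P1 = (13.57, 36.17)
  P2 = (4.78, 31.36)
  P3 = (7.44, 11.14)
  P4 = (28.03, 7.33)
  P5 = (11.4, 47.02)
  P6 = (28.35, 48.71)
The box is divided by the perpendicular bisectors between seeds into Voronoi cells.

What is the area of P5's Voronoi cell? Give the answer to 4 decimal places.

1. box [0,43]×[0,71]: [(0, 0) (43, 0) (43, 71) (0, 71)]
2. ⊥bis P5·P0 via (15.285,56.38): [(0, 62.7243) (0, 0) (43, 0) (43, 44.8765)]  |A|=2313.4162
3. ⊥bis P5·P1 via (12.485,41.595): [(38.4127, 46.7805) (0, 62.7243) (0, 39.098)]  |A|=453.7738
4. ⊥bis P5·P2 via (8.09,39.19): [(5.6395, 40.2259) (38.4127, 46.7805) (0, 62.7243) (0, 42.6099)]  |A|=443.871
5. ⊥bis P5·P3 via (9.42,29.08): [(5.6395, 40.2259) (38.4127, 46.7805) (0, 62.7243) (0, 42.6099)]  |A|=443.871
6. ⊥bis P5·P4 via (19.715,27.175): [(5.6395, 40.2259) (38.4127, 46.7805) (0, 62.7243) (0, 42.6099)]  |A|=443.871
7. ⊥bis P5·P6 via (19.875,47.865): [(5.6395, 40.2259) (20.3434, 43.1667) (19.1875, 54.7602) (0, 62.7243) (0, 42.6099)]  |A|=337.0394
8. canonical 5-gon: [(5.6395, 40.2259) (20.3434, 43.1667) (19.1875, 54.7602) (0, 62.7243) (0, 42.6099)]
9. shoelace: 337.0394

Area of P5's cell: 337.0394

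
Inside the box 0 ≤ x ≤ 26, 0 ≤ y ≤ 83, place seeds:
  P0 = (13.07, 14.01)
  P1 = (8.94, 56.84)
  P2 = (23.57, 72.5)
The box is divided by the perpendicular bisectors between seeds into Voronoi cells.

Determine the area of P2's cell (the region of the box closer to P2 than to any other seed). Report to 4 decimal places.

1. box [0,26]×[0,83]: [(0, 0) (26, 0) (26, 83) (0, 83)]
2. ⊥bis P2·P0 via (18.32,43.255): [(0, 46.5438) (26, 41.8763) (26, 83) (0, 83)]  |A|=1008.5391
3. ⊥bis P2·P1 via (16.255,64.67): [(0, 79.8559) (26, 55.566) (26, 83) (0, 83)]  |A|=397.5163
4. canonical 4-gon: [(0, 79.8559) (26, 55.566) (26, 83) (0, 83)]
5. shoelace: 397.5163

Area of P2's cell: 397.5163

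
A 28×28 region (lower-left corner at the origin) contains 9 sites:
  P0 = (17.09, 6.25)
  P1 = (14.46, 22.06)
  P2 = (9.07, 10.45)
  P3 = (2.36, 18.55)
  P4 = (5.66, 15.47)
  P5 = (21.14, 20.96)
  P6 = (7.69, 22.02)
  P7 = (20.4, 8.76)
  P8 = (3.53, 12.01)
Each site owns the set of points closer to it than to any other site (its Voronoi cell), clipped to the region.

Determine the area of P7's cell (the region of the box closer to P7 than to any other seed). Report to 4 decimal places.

Area of P7's cell: 132.5004

1. box [0,28]×[0,28]: [(0, 0) (28, 0) (28, 28) (0, 28)]
2. ⊥bis P7·P0 via (18.745,7.505): [(24.4361, 0) (28, 0) (28, 28) (3.2035, 28)]  |A|=397.0459
3. ⊥bis P7·P1 via (17.43,15.41): [(13.9344, 13.8488) (24.4361, 0) (28, 0) (28, 20.1307)]  |A|=166.253
4. ⊥bis P7·P2 via (14.735,9.605): [(15.4703, 14.5348) (15.1324, 12.2691) (24.4361, 0) (28, 0) (28, 20.1307)]  |A|=164.629
5. ⊥bis P7·P3 via (11.38,13.655): [(15.4703, 14.5348) (15.1324, 12.2691) (24.4361, 0) (28, 0) (28, 20.1307)]  |A|=164.629
6. ⊥bis P7·P4 via (13.03,12.115): [(15.4703, 14.5348) (15.1324, 12.2691) (24.4361, 0) (28, 0) (28, 20.1307)]  |A|=164.629
7. ⊥bis P7·P5 via (20.77,14.86): [(16.7451, 15.1041) (15.4703, 14.5348) (15.1324, 12.2691) (24.4361, 0) (28, 0) (28, 14.4215)]  |A|=132.5004
8. ⊥bis P7·P6 via (14.045,15.39): [(16.7451, 15.1041) (15.4703, 14.5348) (15.1324, 12.2691) (24.4361, 0) (28, 0) (28, 14.4215)]  |A|=132.5004
9. ⊥bis P7·P8 via (11.965,10.385): [(16.7451, 15.1041) (15.4703, 14.5348) (15.1324, 12.2691) (24.4361, 0) (28, 0) (28, 14.4215)]  |A|=132.5004
10. canonical 6-gon: [(16.7451, 15.1041) (15.4703, 14.5348) (15.1324, 12.2691) (24.4361, 0) (28, 0) (28, 14.4215)]
11. shoelace: 132.5004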